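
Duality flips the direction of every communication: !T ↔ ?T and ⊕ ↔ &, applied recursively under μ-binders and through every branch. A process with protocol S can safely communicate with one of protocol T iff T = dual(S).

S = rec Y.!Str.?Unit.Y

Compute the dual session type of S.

rec Y → rec Y  (rec unchanged)
  !Str → ?Str
    ?Unit → !Unit
      Y self-dual

rec Y.?Str.!Unit.Y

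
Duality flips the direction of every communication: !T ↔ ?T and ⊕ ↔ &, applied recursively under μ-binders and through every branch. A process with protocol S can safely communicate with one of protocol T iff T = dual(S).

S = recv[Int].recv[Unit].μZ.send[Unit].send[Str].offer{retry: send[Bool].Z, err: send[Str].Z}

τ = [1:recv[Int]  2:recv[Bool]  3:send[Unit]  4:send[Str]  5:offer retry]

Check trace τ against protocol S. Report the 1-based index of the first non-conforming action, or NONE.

step 1: recv[Int]  match  now at recv[Unit].μZ.…
step 2: got recv[Bool], protocol expects recv[Unit]  ✗

2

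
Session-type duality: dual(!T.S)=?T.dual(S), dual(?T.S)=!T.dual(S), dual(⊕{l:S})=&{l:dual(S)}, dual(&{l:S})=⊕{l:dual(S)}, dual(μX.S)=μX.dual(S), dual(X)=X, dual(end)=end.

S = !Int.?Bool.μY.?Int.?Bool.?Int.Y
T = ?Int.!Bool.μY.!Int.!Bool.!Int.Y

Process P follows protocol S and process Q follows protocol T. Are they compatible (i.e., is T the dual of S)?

!Int | ?Int  ✓
  ?Bool | !Bool  ✓
    μY | μY  ✓ (μ self-dual)
      ?Int | !Int  ✓
        ?Bool | !Bool  ✓
          ?Int | !Int  ✓
            Y | Y  ✓

YES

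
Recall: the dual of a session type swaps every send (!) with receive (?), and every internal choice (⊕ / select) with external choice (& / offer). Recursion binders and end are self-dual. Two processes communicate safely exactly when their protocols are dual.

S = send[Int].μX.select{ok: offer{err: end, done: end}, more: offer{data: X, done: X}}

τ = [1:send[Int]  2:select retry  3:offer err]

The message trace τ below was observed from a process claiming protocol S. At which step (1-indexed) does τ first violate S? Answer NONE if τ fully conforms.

step 1: send[Int]  ok  state: μX.…
step 2: got select retry, protocol expects select ok or select more  ✗

2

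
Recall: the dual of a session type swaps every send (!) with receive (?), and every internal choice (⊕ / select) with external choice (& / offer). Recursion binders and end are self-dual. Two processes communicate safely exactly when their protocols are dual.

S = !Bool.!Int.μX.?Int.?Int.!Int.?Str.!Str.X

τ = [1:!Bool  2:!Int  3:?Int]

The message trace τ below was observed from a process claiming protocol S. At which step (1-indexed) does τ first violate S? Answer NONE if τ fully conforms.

@1 !Bool  ✓  state: !Int.μX.…
@2 !Int  ✓  state: μX.…
@3 ?Int  ✓  state: ?Int.!Int.?Str.!Str.μX.…
trace exhausted — no violation

NONE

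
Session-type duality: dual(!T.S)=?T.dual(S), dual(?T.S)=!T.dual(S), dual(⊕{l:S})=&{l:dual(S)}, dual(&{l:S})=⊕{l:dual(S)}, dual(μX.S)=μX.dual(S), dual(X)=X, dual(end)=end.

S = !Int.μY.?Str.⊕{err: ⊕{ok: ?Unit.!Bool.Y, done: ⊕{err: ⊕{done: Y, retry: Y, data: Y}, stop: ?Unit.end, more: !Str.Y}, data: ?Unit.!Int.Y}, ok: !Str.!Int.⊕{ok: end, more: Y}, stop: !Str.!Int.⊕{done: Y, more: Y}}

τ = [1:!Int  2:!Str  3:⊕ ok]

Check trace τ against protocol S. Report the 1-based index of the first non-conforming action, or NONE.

2

@1 !Int  ok  state: μY.…
@2 got !Str, protocol expects ?Str  ✗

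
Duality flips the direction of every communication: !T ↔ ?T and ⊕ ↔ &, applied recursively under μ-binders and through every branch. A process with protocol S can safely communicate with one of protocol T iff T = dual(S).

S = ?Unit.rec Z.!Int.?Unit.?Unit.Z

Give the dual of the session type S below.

?Unit → !Unit
  rec Z → rec Z  (binder kept)
    !Int → ?Int
      ?Unit → !Unit
        ?Unit → !Unit
          dual(Z) = Z

!Unit.rec Z.?Int.!Unit.!Unit.Z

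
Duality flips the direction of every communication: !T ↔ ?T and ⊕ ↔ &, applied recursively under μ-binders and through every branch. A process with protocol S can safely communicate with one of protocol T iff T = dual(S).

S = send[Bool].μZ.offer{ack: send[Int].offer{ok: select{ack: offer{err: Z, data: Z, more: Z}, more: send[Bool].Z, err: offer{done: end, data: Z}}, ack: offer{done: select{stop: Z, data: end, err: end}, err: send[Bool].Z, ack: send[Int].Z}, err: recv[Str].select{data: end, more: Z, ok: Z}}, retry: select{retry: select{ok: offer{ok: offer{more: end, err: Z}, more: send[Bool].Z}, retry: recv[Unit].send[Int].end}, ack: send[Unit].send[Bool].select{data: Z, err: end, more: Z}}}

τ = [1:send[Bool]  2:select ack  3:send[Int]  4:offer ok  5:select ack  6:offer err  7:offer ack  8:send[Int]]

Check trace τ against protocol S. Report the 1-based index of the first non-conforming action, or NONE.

2

step 1: send[Bool]  ✓  residual = μZ.…
step 2: got select ack, protocol expects offer ack or offer retry  ✗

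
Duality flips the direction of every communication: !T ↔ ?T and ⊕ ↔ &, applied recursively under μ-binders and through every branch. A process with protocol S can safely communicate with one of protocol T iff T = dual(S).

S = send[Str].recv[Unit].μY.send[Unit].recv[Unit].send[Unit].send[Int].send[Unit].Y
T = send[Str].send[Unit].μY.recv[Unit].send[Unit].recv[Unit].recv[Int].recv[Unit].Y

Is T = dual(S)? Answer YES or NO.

NO

send[Str] ‖ send[Str]  ✗ same direction on both sides — not dual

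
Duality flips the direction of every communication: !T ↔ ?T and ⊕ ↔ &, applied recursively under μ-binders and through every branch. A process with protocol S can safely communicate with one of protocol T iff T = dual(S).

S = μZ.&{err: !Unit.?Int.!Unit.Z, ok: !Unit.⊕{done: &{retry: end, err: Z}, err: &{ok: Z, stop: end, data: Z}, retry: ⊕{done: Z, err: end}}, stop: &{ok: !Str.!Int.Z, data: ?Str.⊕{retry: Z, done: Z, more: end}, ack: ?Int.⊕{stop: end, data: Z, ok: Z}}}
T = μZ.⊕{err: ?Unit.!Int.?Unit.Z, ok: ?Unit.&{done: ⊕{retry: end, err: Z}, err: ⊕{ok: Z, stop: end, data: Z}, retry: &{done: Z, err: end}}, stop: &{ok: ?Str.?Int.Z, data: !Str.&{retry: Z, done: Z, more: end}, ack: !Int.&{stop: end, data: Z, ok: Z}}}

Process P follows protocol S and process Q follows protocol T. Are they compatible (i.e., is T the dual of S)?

NO

μZ | μZ  match (binder kept)
  &{err,ok,stop} | ⊕{err,ok,stop}  match labels match
    • err:
      !Unit | ?Unit  match
        ?Int | !Int  match
          !Unit | ?Unit  match
            Z | Z  match
    • ok:
      !Unit | ?Unit  match
        ⊕{done,err,retry} | &{done,err,retry}  match labels match
          • done:
            &{retry,err} | ⊕{retry,err}  match labels match
              • retry:
                end | end  match
              • err:
                Z | Z  match
          • err:
            &{ok,stop,data} | ⊕{ok,stop,data}  match labels match
              • ok:
                Z | Z  match
              • stop:
                end | end  match
              • data:
                Z | Z  match
          • retry:
            ⊕{done,err} | &{done,err}  match labels match
              • done:
                Z | Z  match
              • err:
                end | end  match
    • stop:
      &{ok,data,ack} | &{ok,data,ack}  ✗ choice polarity not flipped — not dual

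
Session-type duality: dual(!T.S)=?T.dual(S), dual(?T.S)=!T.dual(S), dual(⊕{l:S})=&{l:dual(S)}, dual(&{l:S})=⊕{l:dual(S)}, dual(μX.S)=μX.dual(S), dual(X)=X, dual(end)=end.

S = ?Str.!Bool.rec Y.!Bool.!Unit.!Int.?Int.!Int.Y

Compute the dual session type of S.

!Str.?Bool.rec Y.?Bool.?Unit.?Int.!Int.?Int.Y

?Str → !Str
  !Bool → ?Bool
    rec Y → rec Y  (rec unchanged)
      !Bool → ?Bool
        !Unit → ?Unit
          !Int → ?Int
            ?Int → !Int
              !Int → ?Int
                Y ↦ Y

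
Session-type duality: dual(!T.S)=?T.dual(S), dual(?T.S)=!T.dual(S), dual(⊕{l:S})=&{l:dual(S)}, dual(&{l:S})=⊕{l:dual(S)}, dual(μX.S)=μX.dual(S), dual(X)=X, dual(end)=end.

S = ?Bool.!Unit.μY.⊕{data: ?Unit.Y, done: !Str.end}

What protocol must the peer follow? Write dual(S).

?Bool = !Bool
  !Unit = ?Unit
    μY = μY  (rec unchanged)
      ⊕{data,done} = &{data,done}  (⊕→&)
        • data:
          ?Unit = !Unit
            Y self-dual
        • done:
          !Str = ?Str
            end self-dual

!Bool.?Unit.μY.&{data: !Unit.Y, done: ?Str.end}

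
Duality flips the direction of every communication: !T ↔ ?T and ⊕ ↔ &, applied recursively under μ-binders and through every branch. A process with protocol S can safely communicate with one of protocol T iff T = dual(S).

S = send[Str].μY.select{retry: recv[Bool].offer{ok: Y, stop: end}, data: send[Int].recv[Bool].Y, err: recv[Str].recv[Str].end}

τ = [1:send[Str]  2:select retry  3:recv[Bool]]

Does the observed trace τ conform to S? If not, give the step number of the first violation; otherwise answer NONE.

step 1: send[Str]  ok  now at μY.…
step 2: select retry  ok  now at recv[Bool].offer{ok: μY.…, stop: end}
step 3: recv[Bool]  ok  now at offer{ok: μY.…, stop: end}
all 3 steps conform

NONE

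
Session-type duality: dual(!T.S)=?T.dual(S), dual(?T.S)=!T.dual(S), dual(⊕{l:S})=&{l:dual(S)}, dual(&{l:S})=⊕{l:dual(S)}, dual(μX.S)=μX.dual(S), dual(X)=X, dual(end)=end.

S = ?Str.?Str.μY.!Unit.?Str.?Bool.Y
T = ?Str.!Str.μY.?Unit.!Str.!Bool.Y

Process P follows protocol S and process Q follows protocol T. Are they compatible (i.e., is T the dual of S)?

NO

?Str | ?Str  ✗ same direction on both sides — not dual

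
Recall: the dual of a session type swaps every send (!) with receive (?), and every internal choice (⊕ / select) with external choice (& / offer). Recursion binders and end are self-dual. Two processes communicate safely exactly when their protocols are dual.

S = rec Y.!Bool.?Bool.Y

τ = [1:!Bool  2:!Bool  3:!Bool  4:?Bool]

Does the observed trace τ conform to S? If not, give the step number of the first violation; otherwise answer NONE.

[1] !Bool  ✓  state: ?Bool.rec Y.…
[2] got !Bool, protocol expects ?Bool  ✗

2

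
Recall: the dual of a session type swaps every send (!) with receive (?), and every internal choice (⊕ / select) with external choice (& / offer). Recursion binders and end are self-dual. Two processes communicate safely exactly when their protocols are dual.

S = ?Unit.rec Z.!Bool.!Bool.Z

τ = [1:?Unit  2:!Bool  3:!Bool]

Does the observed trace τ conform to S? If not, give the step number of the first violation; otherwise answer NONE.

step 1: ?Unit  ok  now at rec Z.…
step 2: !Bool  ok  now at !Bool.rec Z.…
step 3: !Bool  ok  now at rec Z.…
all 3 steps conform

NONE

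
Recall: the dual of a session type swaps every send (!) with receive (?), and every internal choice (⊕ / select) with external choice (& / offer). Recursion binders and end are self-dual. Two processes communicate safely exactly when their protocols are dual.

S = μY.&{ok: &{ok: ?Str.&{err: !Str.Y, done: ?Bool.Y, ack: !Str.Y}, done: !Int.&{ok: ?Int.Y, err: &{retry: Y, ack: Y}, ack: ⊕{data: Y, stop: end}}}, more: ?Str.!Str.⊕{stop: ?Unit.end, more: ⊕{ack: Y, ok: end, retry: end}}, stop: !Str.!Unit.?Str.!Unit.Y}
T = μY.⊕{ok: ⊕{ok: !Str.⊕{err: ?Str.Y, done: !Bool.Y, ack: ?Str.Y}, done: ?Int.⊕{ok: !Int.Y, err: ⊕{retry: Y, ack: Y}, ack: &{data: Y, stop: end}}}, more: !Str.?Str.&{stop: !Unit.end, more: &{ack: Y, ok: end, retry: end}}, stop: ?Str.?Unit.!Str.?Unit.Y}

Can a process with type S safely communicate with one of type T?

μY vs μY  match (binder kept)
  &{ok,more,stop} vs ⊕{ok,more,stop}  match same labels
    [ok]
      &{ok,done} vs ⊕{ok,done}  match same labels
        [ok]
          ?Str vs !Str  match
            &{err,done,ack} vs ⊕{err,done,ack}  match same labels
              [err]
                !Str vs ?Str  match
                  Y vs Y  match
              [done]
                ?Bool vs !Bool  match
                  Y vs Y  match
              [ack]
                !Str vs ?Str  match
                  Y vs Y  match
        [done]
          !Int vs ?Int  match
            &{ok,err,ack} vs ⊕{ok,err,ack}  match same labels
              [ok]
                ?Int vs !Int  match
                  Y vs Y  match
              [err]
                &{retry,ack} vs ⊕{retry,ack}  match same labels
                  [retry]
                    Y vs Y  match
                  [ack]
                    Y vs Y  match
              [ack]
                ⊕{data,stop} vs &{data,stop}  match same labels
                  [data]
                    Y vs Y  match
                  [stop]
                    end vs end  match
    [more]
      ?Str vs !Str  match
        !Str vs ?Str  match
          ⊕{stop,more} vs &{stop,more}  match same labels
            [stop]
              ?Unit vs !Unit  match
                end vs end  match
            [more]
              ⊕{ack,ok,retry} vs &{ack,ok,retry}  match same labels
                [ack]
                  Y vs Y  match
                [ok]
                  end vs end  match
                [retry]
                  end vs end  match
    [stop]
      !Str vs ?Str  match
        !Unit vs ?Unit  match
          ?Str vs !Str  match
            !Unit vs ?Unit  match
              Y vs Y  match

YES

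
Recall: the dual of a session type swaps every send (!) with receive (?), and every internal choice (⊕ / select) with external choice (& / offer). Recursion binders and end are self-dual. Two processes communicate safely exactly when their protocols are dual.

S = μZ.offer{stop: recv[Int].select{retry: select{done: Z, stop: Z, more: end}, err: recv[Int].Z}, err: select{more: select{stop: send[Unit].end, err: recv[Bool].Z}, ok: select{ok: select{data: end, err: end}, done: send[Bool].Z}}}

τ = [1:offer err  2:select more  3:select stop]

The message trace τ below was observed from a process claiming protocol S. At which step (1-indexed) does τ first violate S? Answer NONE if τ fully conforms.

step 1: offer err  ok  now at select{more: select{stop: send[Unit].end, err: recv[Bool].μZ.…}, ok: select{ok: select{data: end, err: end}, done: send[Bool].μZ.…}}
step 2: select more  ok  now at select{stop: send[Unit].end, err: recv[Bool].μZ.…}
step 3: select stop  ok  now at send[Unit].end
all 3 steps conform

NONE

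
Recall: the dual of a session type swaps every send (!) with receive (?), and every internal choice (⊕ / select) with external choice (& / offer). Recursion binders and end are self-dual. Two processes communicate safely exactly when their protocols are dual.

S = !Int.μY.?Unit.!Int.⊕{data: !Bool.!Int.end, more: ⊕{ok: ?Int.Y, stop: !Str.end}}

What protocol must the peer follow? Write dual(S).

?Int.μY.!Unit.?Int.&{data: ?Bool.?Int.end, more: &{ok: !Int.Y, stop: ?Str.end}}

!Int → ?Int
  μY → μY  (rec unchanged)
    ?Unit → !Unit
      !Int → ?Int
        ⊕{data,more} → &{data,more}  (internal→external)
          • data:
            !Bool → ?Bool
              !Int → ?Int
                end ↦ end
          • more:
            ⊕{ok,stop} → &{ok,stop}  (internal→external)
              • ok:
                ?Int → !Int
                  Y ↦ Y
              • stop:
                !Str → ?Str
                  end ↦ end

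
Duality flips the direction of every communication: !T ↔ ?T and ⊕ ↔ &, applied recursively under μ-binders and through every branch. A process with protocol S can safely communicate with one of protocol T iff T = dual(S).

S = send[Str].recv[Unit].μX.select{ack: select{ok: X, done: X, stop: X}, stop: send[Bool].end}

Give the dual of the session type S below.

recv[Str].send[Unit].μX.offer{ack: offer{ok: X, done: X, stop: X}, stop: recv[Bool].end}

send[Str] → recv[Str]
  recv[Unit] → send[Unit]
    μX → μX  (binder kept)
      select{ack,stop} → offer{ack,stop}  (⊕→&)
        [ack]
          select{ok,done,stop} → offer{ok,done,stop}  (⊕→&)
            [ok]
              X ↦ X
            [done]
              X ↦ X
            [stop]
              X ↦ X
        [stop]
          send[Bool] → recv[Bool]
            end ↦ end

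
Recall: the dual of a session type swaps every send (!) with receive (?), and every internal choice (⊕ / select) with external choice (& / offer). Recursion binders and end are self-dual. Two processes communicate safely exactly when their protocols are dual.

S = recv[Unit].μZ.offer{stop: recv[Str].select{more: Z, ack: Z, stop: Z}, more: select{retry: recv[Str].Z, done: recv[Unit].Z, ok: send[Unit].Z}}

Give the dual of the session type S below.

recv[Unit] = send[Unit]
  μZ = μZ  (rec unchanged)
    offer{stop,more} = select{stop,more}  (external→internal)
      [stop]
        recv[Str] = send[Str]
          select{more,ack,stop} = offer{more,ack,stop}  (internal→external)
            [more]
              Z ↦ Z
            [ack]
              Z ↦ Z
            [stop]
              Z ↦ Z
      [more]
        select{retry,done,ok} = offer{retry,done,ok}  (internal→external)
          [retry]
            recv[Str] = send[Str]
              Z ↦ Z
          [done]
            recv[Unit] = send[Unit]
              Z ↦ Z
          [ok]
            send[Unit] = recv[Unit]
              Z ↦ Z

send[Unit].μZ.select{stop: send[Str].offer{more: Z, ack: Z, stop: Z}, more: offer{retry: send[Str].Z, done: send[Unit].Z, ok: recv[Unit].Z}}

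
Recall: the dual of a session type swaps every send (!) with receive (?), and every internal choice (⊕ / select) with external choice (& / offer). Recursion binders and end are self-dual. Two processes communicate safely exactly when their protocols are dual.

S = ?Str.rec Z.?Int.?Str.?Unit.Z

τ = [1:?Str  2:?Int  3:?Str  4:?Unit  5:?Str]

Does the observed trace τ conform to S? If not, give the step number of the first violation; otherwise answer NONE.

[1] ?Str  ✓  cont: rec Z.…
[2] ?Int  ✓  cont: ?Str.?Unit.rec Z.…
[3] ?Str  ✓  cont: ?Unit.rec Z.…
[4] ?Unit  ✓  cont: rec Z.…
[5] got ?Str, protocol expects ?Int  ✗

5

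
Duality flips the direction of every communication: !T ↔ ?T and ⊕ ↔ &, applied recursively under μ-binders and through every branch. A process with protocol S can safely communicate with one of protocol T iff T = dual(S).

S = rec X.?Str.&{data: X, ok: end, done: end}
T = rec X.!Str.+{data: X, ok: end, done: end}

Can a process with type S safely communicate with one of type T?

rec X ‖ rec X  ok (binder kept)
  ?Str ‖ !Str  ok
    &{data,ok,done} ‖ +{data,ok,done}  ok label sets agree
      case data:
        X ‖ X  ok
      case ok:
        end ‖ end  ok
      case done:
        end ‖ end  ok

YES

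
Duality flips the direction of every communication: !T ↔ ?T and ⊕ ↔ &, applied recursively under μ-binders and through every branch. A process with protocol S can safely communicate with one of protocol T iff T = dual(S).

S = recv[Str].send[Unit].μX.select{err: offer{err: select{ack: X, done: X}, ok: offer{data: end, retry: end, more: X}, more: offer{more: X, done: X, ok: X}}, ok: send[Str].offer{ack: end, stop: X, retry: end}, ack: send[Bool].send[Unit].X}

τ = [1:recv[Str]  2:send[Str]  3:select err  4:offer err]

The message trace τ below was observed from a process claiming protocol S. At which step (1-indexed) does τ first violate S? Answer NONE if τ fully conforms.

2

step 1: recv[Str]  ok  cont: send[Unit].μX.…
step 2: got send[Str], protocol expects send[Unit]  ✗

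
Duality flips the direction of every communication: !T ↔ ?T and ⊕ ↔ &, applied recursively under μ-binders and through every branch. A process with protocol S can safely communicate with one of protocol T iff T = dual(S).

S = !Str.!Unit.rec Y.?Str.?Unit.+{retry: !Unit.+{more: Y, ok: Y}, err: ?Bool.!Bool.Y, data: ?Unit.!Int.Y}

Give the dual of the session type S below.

!Str ↦ ?Str
  !Unit ↦ ?Unit
    rec Y ↦ rec Y  (rec unchanged)
      ?Str ↦ !Str
        ?Unit ↦ !Unit
          +{retry,err,data} ↦ &{retry,err,data}  (select→offer)
            case retry:
              !Unit ↦ ?Unit
                +{more,ok} ↦ &{more,ok}  (select→offer)
                  case more:
                    dual(Y) = Y
                  case ok:
                    dual(Y) = Y
            case err:
              ?Bool ↦ !Bool
                !Bool ↦ ?Bool
                  dual(Y) = Y
            case data:
              ?Unit ↦ !Unit
                !Int ↦ ?Int
                  dual(Y) = Y

?Str.?Unit.rec Y.!Str.!Unit.&{retry: ?Unit.&{more: Y, ok: Y}, err: !Bool.?Bool.Y, data: !Unit.?Int.Y}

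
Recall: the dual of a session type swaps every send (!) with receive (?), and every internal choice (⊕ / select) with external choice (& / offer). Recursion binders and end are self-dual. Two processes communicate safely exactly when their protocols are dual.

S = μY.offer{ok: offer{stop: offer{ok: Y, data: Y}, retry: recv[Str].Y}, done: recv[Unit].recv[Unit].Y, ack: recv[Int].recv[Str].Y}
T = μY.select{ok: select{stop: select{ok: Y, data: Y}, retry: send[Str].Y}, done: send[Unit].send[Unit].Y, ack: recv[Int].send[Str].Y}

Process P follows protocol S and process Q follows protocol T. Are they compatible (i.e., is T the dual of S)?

μY | μY  ✓ (rec unchanged)
  offer{ok,done,ack} | select{ok,done,ack}  ✓ label sets agree
    case ok:
      offer{stop,retry} | select{stop,retry}  ✓ label sets agree
        case stop:
          offer{ok,data} | select{ok,data}  ✓ label sets agree
            case ok:
              Y | Y  ✓
            case data:
              Y | Y  ✓
        case retry:
          recv[Str] | send[Str]  ✓
            Y | Y  ✓
    case done:
      recv[Unit] | send[Unit]  ✓
        recv[Unit] | send[Unit]  ✓
          Y | Y  ✓
    case ack:
      recv[Int] | recv[Int]  ✗ same direction on both sides — not dual

NO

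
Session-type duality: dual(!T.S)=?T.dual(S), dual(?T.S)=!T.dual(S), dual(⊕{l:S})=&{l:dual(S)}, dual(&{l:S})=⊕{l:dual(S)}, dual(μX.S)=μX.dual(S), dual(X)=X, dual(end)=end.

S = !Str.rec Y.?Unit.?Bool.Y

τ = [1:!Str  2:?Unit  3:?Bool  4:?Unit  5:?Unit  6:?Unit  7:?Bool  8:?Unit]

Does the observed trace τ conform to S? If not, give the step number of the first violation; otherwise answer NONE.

5

[1] !Str  match  cont: rec Y.…
[2] ?Unit  match  cont: ?Bool.rec Y.…
[3] ?Bool  match  cont: rec Y.…
[4] ?Unit  match  cont: ?Bool.rec Y.…
[5] got ?Unit, protocol expects ?Bool  ✗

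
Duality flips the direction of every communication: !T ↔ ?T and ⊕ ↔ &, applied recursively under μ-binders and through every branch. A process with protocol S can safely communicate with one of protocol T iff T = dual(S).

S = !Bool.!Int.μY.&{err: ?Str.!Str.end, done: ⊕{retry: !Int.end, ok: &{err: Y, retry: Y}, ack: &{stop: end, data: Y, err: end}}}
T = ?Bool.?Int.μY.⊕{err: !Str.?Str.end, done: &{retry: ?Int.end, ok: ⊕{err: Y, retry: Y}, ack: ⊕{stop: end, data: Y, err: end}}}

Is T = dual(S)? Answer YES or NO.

YES

!Bool ‖ ?Bool  match
  !Int ‖ ?Int  match
    μY ‖ μY  match (binder kept)
      &{err,done} ‖ ⊕{err,done}  match same labels
        • err:
          ?Str ‖ !Str  match
            !Str ‖ ?Str  match
              end ‖ end  match
        • done:
          ⊕{retry,ok,ack} ‖ &{retry,ok,ack}  match same labels
            • retry:
              !Int ‖ ?Int  match
                end ‖ end  match
            • ok:
              &{err,retry} ‖ ⊕{err,retry}  match same labels
                • err:
                  Y ‖ Y  match
                • retry:
                  Y ‖ Y  match
            • ack:
              &{stop,data,err} ‖ ⊕{stop,data,err}  match same labels
                • stop:
                  end ‖ end  match
                • data:
                  Y ‖ Y  match
                • err:
                  end ‖ end  match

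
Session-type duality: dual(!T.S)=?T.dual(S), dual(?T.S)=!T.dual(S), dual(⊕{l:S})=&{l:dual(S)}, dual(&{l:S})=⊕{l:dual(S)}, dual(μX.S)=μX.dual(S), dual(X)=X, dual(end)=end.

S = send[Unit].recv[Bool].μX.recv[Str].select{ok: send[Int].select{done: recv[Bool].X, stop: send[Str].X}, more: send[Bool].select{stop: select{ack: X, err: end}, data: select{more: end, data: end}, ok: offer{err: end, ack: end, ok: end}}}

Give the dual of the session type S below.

recv[Unit].send[Bool].μX.send[Str].offer{ok: recv[Int].offer{done: send[Bool].X, stop: recv[Str].X}, more: recv[Bool].offer{stop: offer{ack: X, err: end}, data: offer{more: end, data: end}, ok: select{err: end, ack: end, ok: end}}}

send[Unit] → recv[Unit]
  recv[Bool] → send[Bool]
    μX → μX  (binder kept)
      recv[Str] → send[Str]
        select{ok,more} → offer{ok,more}  (select→offer)
          [ok]
            send[Int] → recv[Int]
              select{done,stop} → offer{done,stop}  (select→offer)
                [done]
                  recv[Bool] → send[Bool]
                    X ↦ X
                [stop]
                  send[Str] → recv[Str]
                    X ↦ X
          [more]
            send[Bool] → recv[Bool]
              select{stop,data,ok} → offer{stop,data,ok}  (select→offer)
                [stop]
                  select{ack,err} → offer{ack,err}  (select→offer)
                    [ack]
                      X ↦ X
                    [err]
                      end ↦ end
                [data]
                  select{more,data} → offer{more,data}  (select→offer)
                    [more]
                      end ↦ end
                    [data]
                      end ↦ end
                [ok]
                  offer{err,ack,ok} → select{err,ack,ok}  (offer→select)
                    [err]
                      end ↦ end
                    [ack]
                      end ↦ end
                    [ok]
                      end ↦ end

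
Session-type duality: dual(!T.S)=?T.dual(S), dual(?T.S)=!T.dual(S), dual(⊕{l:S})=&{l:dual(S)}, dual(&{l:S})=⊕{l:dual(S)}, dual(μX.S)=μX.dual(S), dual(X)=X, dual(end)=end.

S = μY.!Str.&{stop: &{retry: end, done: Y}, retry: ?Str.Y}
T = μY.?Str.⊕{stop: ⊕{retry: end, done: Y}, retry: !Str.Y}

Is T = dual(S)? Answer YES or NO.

YES

μY vs μY  ok (binder kept)
  !Str vs ?Str  ok
    &{stop,retry} vs ⊕{stop,retry}  ok same labels
      case stop:
        &{retry,done} vs ⊕{retry,done}  ok same labels
          case retry:
            end vs end  ok
          case done:
            Y vs Y  ok
      case retry:
        ?Str vs !Str  ok
          Y vs Y  ok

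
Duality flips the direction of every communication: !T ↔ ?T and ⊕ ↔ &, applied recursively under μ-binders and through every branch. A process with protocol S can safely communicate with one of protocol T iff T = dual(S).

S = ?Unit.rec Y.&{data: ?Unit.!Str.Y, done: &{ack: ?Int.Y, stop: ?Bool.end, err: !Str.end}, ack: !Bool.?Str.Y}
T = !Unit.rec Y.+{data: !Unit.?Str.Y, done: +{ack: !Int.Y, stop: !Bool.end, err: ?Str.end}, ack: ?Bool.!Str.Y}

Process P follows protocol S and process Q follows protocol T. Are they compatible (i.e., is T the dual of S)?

?Unit vs !Unit  ok
  rec Y vs rec Y  ok (rec unchanged)
    &{data,done,ack} vs +{data,done,ack}  ok label sets agree
      case data:
        ?Unit vs !Unit  ok
          !Str vs ?Str  ok
            Y vs Y  ok
      case done:
        &{ack,stop,err} vs +{ack,stop,err}  ok label sets agree
          case ack:
            ?Int vs !Int  ok
              Y vs Y  ok
          case stop:
            ?Bool vs !Bool  ok
              end vs end  ok
          case err:
            !Str vs ?Str  ok
              end vs end  ok
      case ack:
        !Bool vs ?Bool  ok
          ?Str vs !Str  ok
            Y vs Y  ok

YES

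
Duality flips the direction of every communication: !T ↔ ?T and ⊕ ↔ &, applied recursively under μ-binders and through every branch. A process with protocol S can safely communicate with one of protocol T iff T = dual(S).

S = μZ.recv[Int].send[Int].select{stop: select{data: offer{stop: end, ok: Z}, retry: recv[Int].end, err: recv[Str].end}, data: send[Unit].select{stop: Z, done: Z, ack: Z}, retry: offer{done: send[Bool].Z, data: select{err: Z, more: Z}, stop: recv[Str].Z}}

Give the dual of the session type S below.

μZ.send[Int].recv[Int].offer{stop: offer{data: select{stop: end, ok: Z}, retry: send[Int].end, err: send[Str].end}, data: recv[Unit].offer{stop: Z, done: Z, ack: Z}, retry: select{done: recv[Bool].Z, data: offer{err: Z, more: Z}, stop: send[Str].Z}}

μZ = μZ  (binder kept)
  recv[Int] = send[Int]
    send[Int] = recv[Int]
      select{stop,data,retry} = offer{stop,data,retry}  (internal→external)
        [stop]
          select{data,retry,err} = offer{data,retry,err}  (internal→external)
            [data]
              offer{stop,ok} = select{stop,ok}  (&→⊕)
                [stop]
                  dual(end) = end
                [ok]
                  dual(Z) = Z
            [retry]
              recv[Int] = send[Int]
                dual(end) = end
            [err]
              recv[Str] = send[Str]
                dual(end) = end
        [data]
          send[Unit] = recv[Unit]
            select{stop,done,ack} = offer{stop,done,ack}  (internal→external)
              [stop]
                dual(Z) = Z
              [done]
                dual(Z) = Z
              [ack]
                dual(Z) = Z
        [retry]
          offer{done,data,stop} = select{done,data,stop}  (&→⊕)
            [done]
              send[Bool] = recv[Bool]
                dual(Z) = Z
            [data]
              select{err,more} = offer{err,more}  (internal→external)
                [err]
                  dual(Z) = Z
                [more]
                  dual(Z) = Z
            [stop]
              recv[Str] = send[Str]
                dual(Z) = Z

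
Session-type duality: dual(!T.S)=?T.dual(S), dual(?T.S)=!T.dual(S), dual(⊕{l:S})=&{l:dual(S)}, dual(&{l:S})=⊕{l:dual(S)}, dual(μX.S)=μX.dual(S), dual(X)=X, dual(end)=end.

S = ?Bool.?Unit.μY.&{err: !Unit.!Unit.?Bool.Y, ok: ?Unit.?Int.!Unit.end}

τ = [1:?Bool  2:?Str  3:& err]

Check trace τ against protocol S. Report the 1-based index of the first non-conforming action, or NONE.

@1 ?Bool  ✓  cont: ?Unit.μY.…
@2 got ?Str, protocol expects ?Unit  ✗

2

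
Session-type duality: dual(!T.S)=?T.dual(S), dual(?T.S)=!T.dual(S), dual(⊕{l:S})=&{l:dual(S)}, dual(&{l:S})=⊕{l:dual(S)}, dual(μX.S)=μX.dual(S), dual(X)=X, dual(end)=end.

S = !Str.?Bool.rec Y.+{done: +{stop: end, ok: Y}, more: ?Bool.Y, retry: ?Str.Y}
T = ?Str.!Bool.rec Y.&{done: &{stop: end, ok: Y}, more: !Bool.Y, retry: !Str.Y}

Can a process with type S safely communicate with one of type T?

YES

!Str vs ?Str  ok
  ?Bool vs !Bool  ok
    rec Y vs rec Y  ok (μ self-dual)
      +{done,more,retry} vs &{done,more,retry}  ok same labels
        • done:
          +{stop,ok} vs &{stop,ok}  ok same labels
            • stop:
              end vs end  ok
            • ok:
              Y vs Y  ok
        • more:
          ?Bool vs !Bool  ok
            Y vs Y  ok
        • retry:
          ?Str vs !Str  ok
            Y vs Y  ok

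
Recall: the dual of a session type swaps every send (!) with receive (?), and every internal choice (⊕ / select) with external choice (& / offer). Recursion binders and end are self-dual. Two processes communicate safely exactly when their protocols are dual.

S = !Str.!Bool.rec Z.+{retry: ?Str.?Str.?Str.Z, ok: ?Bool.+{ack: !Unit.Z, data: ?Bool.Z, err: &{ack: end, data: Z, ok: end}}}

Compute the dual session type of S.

?Str.?Bool.rec Z.&{retry: !Str.!Str.!Str.Z, ok: !Bool.&{ack: ?Unit.Z, data: !Bool.Z, err: +{ack: end, data: Z, ok: end}}}

!Str = ?Str
  !Bool = ?Bool
    rec Z = rec Z  (binder kept)
      +{retry,ok} = &{retry,ok}  (internal→external)
        case retry:
          ?Str = !Str
            ?Str = !Str
              ?Str = !Str
                Z ↦ Z
        case ok:
          ?Bool = !Bool
            +{ack,data,err} = &{ack,data,err}  (internal→external)
              case ack:
                !Unit = ?Unit
                  Z ↦ Z
              case data:
                ?Bool = !Bool
                  Z ↦ Z
              case err:
                &{ack,data,ok} = +{ack,data,ok}  (offer→select)
                  case ack:
                    end ↦ end
                  case data:
                    Z ↦ Z
                  case ok:
                    end ↦ end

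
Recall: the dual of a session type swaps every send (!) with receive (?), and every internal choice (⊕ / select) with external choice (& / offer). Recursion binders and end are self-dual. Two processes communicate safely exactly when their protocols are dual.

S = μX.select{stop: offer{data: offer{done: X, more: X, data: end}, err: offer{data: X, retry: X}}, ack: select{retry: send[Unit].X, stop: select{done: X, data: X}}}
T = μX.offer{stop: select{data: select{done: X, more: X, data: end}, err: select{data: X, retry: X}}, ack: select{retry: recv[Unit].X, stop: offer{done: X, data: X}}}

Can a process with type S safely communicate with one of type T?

NO

μX ‖ μX  ✓ (rec unchanged)
  select{stop,ack} ‖ offer{stop,ack}  ✓ labels match
    [stop]
      offer{data,err} ‖ select{data,err}  ✓ labels match
        [data]
          offer{done,more,data} ‖ select{done,more,data}  ✓ labels match
            [done]
              X ‖ X  ✓
            [more]
              X ‖ X  ✓
            [data]
              end ‖ end  ✓
        [err]
          offer{data,retry} ‖ select{data,retry}  ✓ labels match
            [data]
              X ‖ X  ✓
            [retry]
              X ‖ X  ✓
    [ack]
      select{retry,stop} ‖ select{retry,stop}  ✗ choice polarity not flipped — not dual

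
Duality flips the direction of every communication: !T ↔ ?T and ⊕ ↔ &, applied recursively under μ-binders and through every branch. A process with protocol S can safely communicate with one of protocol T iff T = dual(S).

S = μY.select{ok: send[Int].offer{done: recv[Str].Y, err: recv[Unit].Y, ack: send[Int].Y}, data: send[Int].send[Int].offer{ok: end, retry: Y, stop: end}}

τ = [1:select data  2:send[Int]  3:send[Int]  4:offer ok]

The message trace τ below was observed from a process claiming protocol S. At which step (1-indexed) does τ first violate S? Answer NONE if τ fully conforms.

NONE

[1] select data  match  cont: send[Int].send[Int].offer{ok: end, retry: μY.…, stop: end}
[2] send[Int]  match  cont: send[Int].offer{ok: end, retry: μY.…, stop: end}
[3] send[Int]  match  cont: offer{ok: end, retry: μY.…, stop: end}
[4] offer ok  match  cont: end
trace exhausted — no violation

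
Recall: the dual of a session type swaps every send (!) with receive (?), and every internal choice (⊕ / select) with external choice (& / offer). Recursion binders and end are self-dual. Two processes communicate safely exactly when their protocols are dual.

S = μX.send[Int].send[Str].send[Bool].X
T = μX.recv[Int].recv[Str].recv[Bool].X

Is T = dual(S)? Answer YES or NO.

YES

μX | μX  ✓ (rec unchanged)
  send[Int] | recv[Int]  ✓
    send[Str] | recv[Str]  ✓
      send[Bool] | recv[Bool]  ✓
        X | X  ✓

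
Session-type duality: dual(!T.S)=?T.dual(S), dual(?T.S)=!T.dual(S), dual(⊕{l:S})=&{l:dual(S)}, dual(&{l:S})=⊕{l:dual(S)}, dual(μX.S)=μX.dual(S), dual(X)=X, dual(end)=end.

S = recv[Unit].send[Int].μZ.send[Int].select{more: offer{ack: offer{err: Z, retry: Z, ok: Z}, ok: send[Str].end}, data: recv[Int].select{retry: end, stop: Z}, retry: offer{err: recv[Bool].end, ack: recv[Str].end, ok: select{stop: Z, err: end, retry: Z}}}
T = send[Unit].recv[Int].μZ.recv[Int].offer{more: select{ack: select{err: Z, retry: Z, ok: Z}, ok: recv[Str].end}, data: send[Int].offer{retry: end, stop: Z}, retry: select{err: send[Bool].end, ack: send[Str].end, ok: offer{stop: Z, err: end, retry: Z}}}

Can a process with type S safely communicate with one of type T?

YES

recv[Unit] ‖ send[Unit]  match
  send[Int] ‖ recv[Int]  match
    μZ ‖ μZ  match (binder kept)
      send[Int] ‖ recv[Int]  match
        select{more,data,retry} ‖ offer{more,data,retry}  match labels match
          case more:
            offer{ack,ok} ‖ select{ack,ok}  match labels match
              case ack:
                offer{err,retry,ok} ‖ select{err,retry,ok}  match labels match
                  case err:
                    Z ‖ Z  match
                  case retry:
                    Z ‖ Z  match
                  case ok:
                    Z ‖ Z  match
              case ok:
                send[Str] ‖ recv[Str]  match
                  end ‖ end  match
          case data:
            recv[Int] ‖ send[Int]  match
              select{retry,stop} ‖ offer{retry,stop}  match labels match
                case retry:
                  end ‖ end  match
                case stop:
                  Z ‖ Z  match
          case retry:
            offer{err,ack,ok} ‖ select{err,ack,ok}  match labels match
              case err:
                recv[Bool] ‖ send[Bool]  match
                  end ‖ end  match
              case ack:
                recv[Str] ‖ send[Str]  match
                  end ‖ end  match
              case ok:
                select{stop,err,retry} ‖ offer{stop,err,retry}  match labels match
                  case stop:
                    Z ‖ Z  match
                  case err:
                    end ‖ end  match
                  case retry:
                    Z ‖ Z  match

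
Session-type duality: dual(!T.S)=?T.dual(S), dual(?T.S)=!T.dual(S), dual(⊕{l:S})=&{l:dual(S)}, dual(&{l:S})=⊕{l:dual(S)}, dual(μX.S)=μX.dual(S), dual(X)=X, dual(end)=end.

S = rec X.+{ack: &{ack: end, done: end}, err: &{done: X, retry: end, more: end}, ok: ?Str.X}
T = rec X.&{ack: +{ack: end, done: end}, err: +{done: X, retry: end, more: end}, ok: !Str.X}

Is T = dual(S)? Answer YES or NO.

YES

rec X | rec X  ok (rec unchanged)
  +{ack,err,ok} | &{ack,err,ok}  ok label sets agree
    • ack:
      &{ack,done} | +{ack,done}  ok label sets agree
        • ack:
          end | end  ok
        • done:
          end | end  ok
    • err:
      &{done,retry,more} | +{done,retry,more}  ok label sets agree
        • done:
          X | X  ok
        • retry:
          end | end  ok
        • more:
          end | end  ok
    • ok:
      ?Str | !Str  ok
        X | X  ok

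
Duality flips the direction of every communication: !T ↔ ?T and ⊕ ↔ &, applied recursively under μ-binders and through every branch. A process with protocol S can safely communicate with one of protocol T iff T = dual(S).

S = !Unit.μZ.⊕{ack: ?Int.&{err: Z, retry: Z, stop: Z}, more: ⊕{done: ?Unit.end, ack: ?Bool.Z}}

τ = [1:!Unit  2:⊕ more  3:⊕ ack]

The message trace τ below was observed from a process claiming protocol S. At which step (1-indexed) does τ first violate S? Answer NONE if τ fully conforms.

@1 !Unit  ✓  cont: μZ.…
@2 ⊕ more  ✓  cont: ⊕{done: ?Unit.end, ack: ?Bool.μZ.…}
@3 ⊕ ack  ✓  cont: ?Bool.μZ.…
trace exhausted — no violation

NONE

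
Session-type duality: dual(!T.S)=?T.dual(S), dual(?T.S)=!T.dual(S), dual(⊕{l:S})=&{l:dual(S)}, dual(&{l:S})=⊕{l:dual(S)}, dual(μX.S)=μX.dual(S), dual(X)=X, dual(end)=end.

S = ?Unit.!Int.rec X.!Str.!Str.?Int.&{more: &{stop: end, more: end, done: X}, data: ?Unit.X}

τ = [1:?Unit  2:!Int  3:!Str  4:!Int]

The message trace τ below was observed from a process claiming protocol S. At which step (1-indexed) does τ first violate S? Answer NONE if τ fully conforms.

4

[1] ?Unit  match  residual = !Int.rec X.…
[2] !Int  match  residual = rec X.…
[3] !Str  match  residual = !Str.?Int.&{more: &{stop: end, more: end, done: rec X.…}, data: ?Unit.rec X.…}
[4] got !Int, protocol expects !Str  ✗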